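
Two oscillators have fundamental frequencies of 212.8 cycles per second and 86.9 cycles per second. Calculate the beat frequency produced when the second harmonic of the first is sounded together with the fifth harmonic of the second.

8.9 Hz

Second harmonic of the first: 2·212.8 = 425.6 Hz.
Fifth harmonic of the second: 5·86.9 = 434.5 Hz.
f_beat = |425.6 − 434.5| = 8.9 Hz.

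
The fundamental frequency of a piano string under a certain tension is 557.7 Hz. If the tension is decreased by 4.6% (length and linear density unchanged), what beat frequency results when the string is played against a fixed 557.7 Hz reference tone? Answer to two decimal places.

For a string, f ∝ √T, so the new frequency is 557.7·√0.954 = 544.7219 Hz.
f_beat = |544.7219 − 557.7| = 12.98 Hz.

12.98 Hz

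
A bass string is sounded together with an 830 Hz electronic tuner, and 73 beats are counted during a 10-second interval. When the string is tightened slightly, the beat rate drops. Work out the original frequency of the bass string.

822.7 Hz

Beat frequency = 73/10 = 7.3 Hz.
|f − 830| = 7.3, so the bass string was at either 822.7 Hz or 837.3 Hz.
Increasing tension raises a string's frequency; the adjustment raises the bass string's frequency.
The beat rate fell, so the adjustment moved the bass string toward 830 Hz — it must have started below the reference.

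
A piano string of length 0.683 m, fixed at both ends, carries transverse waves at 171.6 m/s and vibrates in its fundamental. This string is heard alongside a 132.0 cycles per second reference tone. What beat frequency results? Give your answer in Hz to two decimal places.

For a string fixed at both ends, f_n = n·v/(2L) = 1·171.6/(2·0.683) = 125.6223 Hz.
f_beat = |125.6223 − 132.0| = 6.38 Hz.

6.38 Hz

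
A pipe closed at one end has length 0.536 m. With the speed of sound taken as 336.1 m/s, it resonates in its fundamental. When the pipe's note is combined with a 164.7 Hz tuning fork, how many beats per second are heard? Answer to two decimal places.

7.94 Hz

Closed pipe (odd harmonics): f_n = n·v/(4L) = 1·336.1/(4·0.536) = 156.7631 Hz.
f_beat = |156.7631 − 164.7| = 7.94 Hz.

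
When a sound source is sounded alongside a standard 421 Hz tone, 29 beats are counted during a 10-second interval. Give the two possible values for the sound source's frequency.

418.1 Hz or 423.9 Hz

Beat frequency = 29/10 = 2.9 Hz.
|f − 421| = 2.9, so f = 421 ± 2.9.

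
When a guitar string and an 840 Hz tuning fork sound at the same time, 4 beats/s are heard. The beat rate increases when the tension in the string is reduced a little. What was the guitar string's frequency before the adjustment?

836 Hz

|f − 840| = 4, so the guitar string was at either 836 Hz or 844 Hz.
Lower tension means lower frequency; the adjustment lowers the guitar string's frequency.
The beat rate rose, so the adjustment moved the guitar string further from 840 Hz — it was already below the reference.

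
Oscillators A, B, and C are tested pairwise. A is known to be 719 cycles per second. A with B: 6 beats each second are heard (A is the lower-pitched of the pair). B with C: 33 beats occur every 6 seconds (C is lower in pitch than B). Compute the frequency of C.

719.5 Hz

B is above A, so f_B = 719 + 6 = 725 Hz.
B–C: Beat frequency = 33/6 = 5.5 Hz.
C is below B, so f_C = 725 − 5.5 = 719.5 Hz.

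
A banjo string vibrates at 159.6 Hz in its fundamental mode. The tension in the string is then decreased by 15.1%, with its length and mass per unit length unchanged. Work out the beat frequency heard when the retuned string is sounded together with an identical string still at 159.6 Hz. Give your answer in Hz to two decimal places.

For a string, f ∝ √T, so the new frequency is 159.6·√0.849 = 147.0573 Hz.
f_beat = |147.0573 − 159.6| = 12.54 Hz.

12.54 Hz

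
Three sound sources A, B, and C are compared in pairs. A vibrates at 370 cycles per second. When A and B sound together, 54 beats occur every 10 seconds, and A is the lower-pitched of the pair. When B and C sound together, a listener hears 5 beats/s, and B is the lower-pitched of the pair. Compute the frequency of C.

A–B: Beat frequency = 54/10 = 5.4 Hz.
B is above A, so f_B = 370 + 5.4 = 375.4 Hz.
C is above B, so f_C = 375.4 + 5 = 380.4 Hz.

380.4 Hz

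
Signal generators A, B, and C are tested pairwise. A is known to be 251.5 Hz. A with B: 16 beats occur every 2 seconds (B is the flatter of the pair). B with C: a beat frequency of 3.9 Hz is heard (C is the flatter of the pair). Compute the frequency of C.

239.6 Hz

A–B: Beat frequency = 16/2 = 8 Hz.
B is below A, so f_B = 251.5 − 8 = 243.5 Hz.
C is below B, so f_C = 243.5 − 3.9 = 239.6 Hz.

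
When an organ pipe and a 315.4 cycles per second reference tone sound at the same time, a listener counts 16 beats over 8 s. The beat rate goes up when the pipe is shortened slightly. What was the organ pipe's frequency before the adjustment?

317.4 Hz

Beat frequency = 16/8 = 2 Hz.
|f − 315.4| = 2, so the organ pipe was at either 313.4 Hz or 317.4 Hz.
A shorter pipe has a higher fundamental; the adjustment raises the organ pipe's frequency.
The beat rate rose, so the adjustment moved the organ pipe further from 315.4 Hz — it was already above the reference.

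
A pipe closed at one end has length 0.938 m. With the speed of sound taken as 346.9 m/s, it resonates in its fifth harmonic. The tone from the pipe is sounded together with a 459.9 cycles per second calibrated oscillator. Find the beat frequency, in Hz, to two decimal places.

2.39 Hz

Closed pipe (odd harmonics): f_n = n·v/(4L) = 5·346.9/(4·0.938) = 462.2868 Hz.
f_beat = |462.2868 − 459.9| = 2.39 Hz.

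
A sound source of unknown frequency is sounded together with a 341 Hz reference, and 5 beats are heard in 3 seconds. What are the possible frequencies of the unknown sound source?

Beat frequency = 5/3 = 1.6667 Hz.
|f − 341| = 1.6667, so f = 341 ± 1.6667.

339.3333 Hz or 342.6667 Hz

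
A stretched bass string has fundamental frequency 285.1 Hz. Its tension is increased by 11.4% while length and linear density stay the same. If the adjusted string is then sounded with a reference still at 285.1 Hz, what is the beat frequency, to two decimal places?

For a string, f ∝ √T, so the new frequency is 285.1·√1.114 = 300.9122 Hz.
f_beat = |300.9122 − 285.1| = 15.81 Hz.

15.81 Hz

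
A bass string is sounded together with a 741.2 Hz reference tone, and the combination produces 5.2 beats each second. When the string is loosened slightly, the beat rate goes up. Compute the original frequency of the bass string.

736 Hz

|f − 741.2| = 5.2, so the bass string was at either 736 Hz or 746.4 Hz.
Reducing tension lowers a string's frequency; the adjustment lowers the bass string's frequency.
The beat rate rose, so the adjustment moved the bass string further from 741.2 Hz — it was already below the reference.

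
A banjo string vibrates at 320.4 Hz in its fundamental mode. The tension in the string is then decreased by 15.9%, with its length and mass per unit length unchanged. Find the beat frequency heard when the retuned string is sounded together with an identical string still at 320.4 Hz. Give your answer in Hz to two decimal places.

For a string, f ∝ √T, so the new frequency is 320.4·√0.841 = 293.8262 Hz.
f_beat = |293.8262 − 320.4| = 26.57 Hz.

26.57 Hz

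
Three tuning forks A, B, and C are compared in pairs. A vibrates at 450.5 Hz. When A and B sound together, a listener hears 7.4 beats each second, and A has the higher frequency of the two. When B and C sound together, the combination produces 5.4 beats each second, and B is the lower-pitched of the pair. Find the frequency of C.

448.5 Hz

B is below A, so f_B = 450.5 − 7.4 = 443.1 Hz.
C is above B, so f_C = 443.1 + 5.4 = 448.5 Hz.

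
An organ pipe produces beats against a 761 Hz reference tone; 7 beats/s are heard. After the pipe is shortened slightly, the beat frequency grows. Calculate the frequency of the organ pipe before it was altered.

768 Hz

|f − 761| = 7, so the organ pipe was at either 754 Hz or 768 Hz.
A shorter pipe has a higher fundamental; the adjustment raises the organ pipe's frequency.
The beat rate rose, so the adjustment moved the organ pipe further from 761 Hz — it was already above the reference.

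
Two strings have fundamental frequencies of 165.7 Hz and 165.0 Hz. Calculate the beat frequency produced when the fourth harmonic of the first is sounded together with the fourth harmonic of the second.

2.8 Hz

Fourth harmonic of the first: 4·165.7 = 662.8 Hz.
Fourth harmonic of the second: 4·165.0 = 660.0 Hz.
f_beat = |662.8 − 660.0| = 2.8 Hz.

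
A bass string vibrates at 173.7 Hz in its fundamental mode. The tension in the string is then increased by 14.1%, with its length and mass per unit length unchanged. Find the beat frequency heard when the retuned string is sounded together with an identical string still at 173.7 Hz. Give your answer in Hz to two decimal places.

For a string, f ∝ √T, so the new frequency is 173.7·√1.141 = 185.5422 Hz.
f_beat = |185.5422 − 173.7| = 11.84 Hz.

11.84 Hz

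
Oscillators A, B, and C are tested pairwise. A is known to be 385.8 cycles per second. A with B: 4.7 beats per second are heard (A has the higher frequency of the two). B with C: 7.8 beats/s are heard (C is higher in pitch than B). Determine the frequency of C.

B is below A, so f_B = 385.8 − 4.7 = 381.1 Hz.
C is above B, so f_C = 381.1 + 7.8 = 388.9 Hz.

388.9 Hz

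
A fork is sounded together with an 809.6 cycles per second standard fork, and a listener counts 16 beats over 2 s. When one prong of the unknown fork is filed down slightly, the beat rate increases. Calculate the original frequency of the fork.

Beat frequency = 16/2 = 8 Hz.
|f − 809.6| = 8, so the fork was at either 801.6 Hz or 817.6 Hz.
Filing a prong removes mass and raises the fork's frequency; the adjustment raises the fork's frequency.
The beat rate rose, so the adjustment moved the fork further from 809.6 Hz — it was already above the reference.

817.6 Hz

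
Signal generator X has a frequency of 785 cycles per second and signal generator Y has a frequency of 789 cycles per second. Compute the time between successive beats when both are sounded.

f_beat = |785 − 789| = 4 Hz.
Beat period T = 1 / f_beat = 1 / 4 s.

0.250 s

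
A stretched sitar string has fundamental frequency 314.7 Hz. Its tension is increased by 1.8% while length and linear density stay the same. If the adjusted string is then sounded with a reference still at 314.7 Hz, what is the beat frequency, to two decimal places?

For a string, f ∝ √T, so the new frequency is 314.7·√1.018 = 317.5197 Hz.
f_beat = |317.5197 − 314.7| = 2.82 Hz.

2.82 Hz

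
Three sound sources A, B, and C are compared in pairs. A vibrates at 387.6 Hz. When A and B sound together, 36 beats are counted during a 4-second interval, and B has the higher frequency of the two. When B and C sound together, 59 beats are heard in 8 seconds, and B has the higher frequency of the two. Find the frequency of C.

389.225 Hz

A–B: Beat frequency = 36/4 = 9 Hz.
B is above A, so f_B = 387.6 + 9 = 396.6 Hz.
B–C: Beat frequency = 59/8 = 7.375 Hz.
C is below B, so f_C = 396.6 − 7.375 = 389.225 Hz.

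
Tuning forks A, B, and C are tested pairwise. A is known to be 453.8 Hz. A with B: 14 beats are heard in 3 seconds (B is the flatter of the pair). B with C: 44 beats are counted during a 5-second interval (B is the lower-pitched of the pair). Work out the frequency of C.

A–B: Beat frequency = 14/3 = 4.6667 Hz.
B is below A, so f_B = 453.8 − 4.6667 = 449.1333 Hz.
B–C: Beat frequency = 44/5 = 8.8 Hz.
C is above B, so f_C = 449.1333 + 8.8 = 457.9333 Hz.

457.9333 Hz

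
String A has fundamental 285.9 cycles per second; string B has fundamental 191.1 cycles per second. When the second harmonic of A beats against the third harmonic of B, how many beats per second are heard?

Second harmonic of the first: 2·285.9 = 571.8 Hz.
Third harmonic of the second: 3·191.1 = 573.3 Hz.
f_beat = |571.8 − 573.3| = 1.5 Hz.

1.5 Hz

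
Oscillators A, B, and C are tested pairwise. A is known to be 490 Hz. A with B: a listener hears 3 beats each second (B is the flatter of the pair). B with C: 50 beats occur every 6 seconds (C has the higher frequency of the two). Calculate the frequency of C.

B is below A, so f_B = 490 − 3 = 487 Hz.
B–C: Beat frequency = 50/6 = 8.3333 Hz.
C is above B, so f_C = 487 + 8.3333 = 495.3333 Hz.

495.3333 Hz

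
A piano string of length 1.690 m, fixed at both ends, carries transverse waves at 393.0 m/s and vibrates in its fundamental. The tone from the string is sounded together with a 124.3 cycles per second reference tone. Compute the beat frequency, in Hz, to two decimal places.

8.03 Hz

For a string fixed at both ends, f_n = n·v/(2L) = 1·393.0/(2·1.690) = 116.2722 Hz.
f_beat = |116.2722 − 124.3| = 8.03 Hz.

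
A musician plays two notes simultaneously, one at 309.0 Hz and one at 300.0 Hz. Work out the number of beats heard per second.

f_beat = |f₁ − f₂|.
|309.0 − 300.0| = 9 Hz.

9 Hz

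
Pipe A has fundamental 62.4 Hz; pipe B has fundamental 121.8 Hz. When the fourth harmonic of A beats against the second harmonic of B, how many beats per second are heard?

Fourth harmonic of the first: 4·62.4 = 249.6 Hz.
Second harmonic of the second: 2·121.8 = 243.6 Hz.
f_beat = |249.6 − 243.6| = 6.0 Hz.

6.0 Hz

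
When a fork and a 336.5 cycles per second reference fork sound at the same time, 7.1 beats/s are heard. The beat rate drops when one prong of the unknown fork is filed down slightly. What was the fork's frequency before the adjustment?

329.4 Hz

|f − 336.5| = 7.1, so the fork was at either 329.4 Hz or 343.6 Hz.
Filing a prong removes mass and raises the fork's frequency; the adjustment raises the fork's frequency.
The beat rate fell, so the adjustment moved the fork toward 336.5 Hz — it must have started below the reference.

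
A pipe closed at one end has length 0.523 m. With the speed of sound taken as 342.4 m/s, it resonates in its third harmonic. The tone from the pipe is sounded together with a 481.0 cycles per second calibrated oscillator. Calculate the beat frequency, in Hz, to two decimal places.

Closed pipe (odd harmonics): f_n = n·v/(4L) = 3·342.4/(4·0.523) = 491.0134 Hz.
f_beat = |491.0134 − 481.0| = 10.01 Hz.

10.01 Hz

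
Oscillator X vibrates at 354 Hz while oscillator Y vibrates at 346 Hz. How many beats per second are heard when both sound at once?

8 Hz

f_beat = |f₁ − f₂|.
|354 − 346| = 8 Hz.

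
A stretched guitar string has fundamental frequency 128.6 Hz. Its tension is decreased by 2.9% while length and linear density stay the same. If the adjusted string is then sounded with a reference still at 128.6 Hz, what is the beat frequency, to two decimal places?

1.88 Hz

For a string, f ∝ √T, so the new frequency is 128.6·√0.971 = 126.7216 Hz.
f_beat = |126.7216 − 128.6| = 1.88 Hz.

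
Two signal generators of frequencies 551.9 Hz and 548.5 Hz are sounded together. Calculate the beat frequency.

f_beat = |f₁ − f₂|.
|551.9 − 548.5| = 3.4 Hz.

3.4 Hz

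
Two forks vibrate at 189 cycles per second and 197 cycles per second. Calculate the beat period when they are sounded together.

f_beat = |189 − 197| = 8 Hz.
Beat period T = 1 / f_beat = 1 / 8 s.

0.125 s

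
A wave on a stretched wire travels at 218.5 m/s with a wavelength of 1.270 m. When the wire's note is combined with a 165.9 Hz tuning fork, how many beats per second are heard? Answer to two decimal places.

Source frequency f = v/λ = 218.5/1.270 = 172.0472 Hz.
f_beat = |172.0472 − 165.9| = 6.15 Hz.

6.15 Hz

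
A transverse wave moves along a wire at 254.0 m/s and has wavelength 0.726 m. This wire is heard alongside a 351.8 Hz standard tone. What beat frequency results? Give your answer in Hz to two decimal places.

Source frequency f = v/λ = 254.0/0.726 = 349.8623 Hz.
f_beat = |349.8623 − 351.8| = 1.94 Hz.

1.94 Hz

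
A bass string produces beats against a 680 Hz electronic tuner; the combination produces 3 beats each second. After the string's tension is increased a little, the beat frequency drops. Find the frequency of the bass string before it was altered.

677 Hz

|f − 680| = 3, so the bass string was at either 677 Hz or 683 Hz.
Higher tension means higher frequency; the adjustment raises the bass string's frequency.
The beat rate fell, so the adjustment moved the bass string toward 680 Hz — it must have started below the reference.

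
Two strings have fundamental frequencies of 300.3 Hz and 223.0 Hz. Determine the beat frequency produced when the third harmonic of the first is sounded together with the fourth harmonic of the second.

Third harmonic of the first: 3·300.3 = 900.9 Hz.
Fourth harmonic of the second: 4·223.0 = 892.0 Hz.
f_beat = |900.9 − 892.0| = 8.9 Hz.

8.9 Hz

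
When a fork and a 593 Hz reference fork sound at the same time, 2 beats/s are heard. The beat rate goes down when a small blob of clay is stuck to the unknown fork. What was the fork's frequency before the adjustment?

|f − 593| = 2, so the fork was at either 591 Hz or 595 Hz.
Adding mass to a fork lowers its frequency; the adjustment lowers the fork's frequency.
The beat rate fell, so the adjustment moved the fork toward 593 Hz — it must have started above the reference.

595 Hz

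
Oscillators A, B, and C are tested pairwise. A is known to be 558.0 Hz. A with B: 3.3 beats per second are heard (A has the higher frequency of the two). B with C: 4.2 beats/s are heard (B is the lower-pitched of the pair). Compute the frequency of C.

B is below A, so f_B = 558.0 − 3.3 = 554.7 Hz.
C is above B, so f_C = 554.7 + 4.2 = 558.9 Hz.

558.9 Hz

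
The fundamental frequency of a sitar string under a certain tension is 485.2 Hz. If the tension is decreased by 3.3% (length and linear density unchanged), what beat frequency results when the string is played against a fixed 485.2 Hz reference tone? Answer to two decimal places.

8.07 Hz

For a string, f ∝ √T, so the new frequency is 485.2·√0.967 = 477.1270 Hz.
f_beat = |477.1270 − 485.2| = 8.07 Hz.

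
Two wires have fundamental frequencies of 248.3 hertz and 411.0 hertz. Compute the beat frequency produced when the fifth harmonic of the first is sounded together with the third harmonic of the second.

8.5 Hz

Fifth harmonic of the first: 5·248.3 = 1241.5 Hz.
Third harmonic of the second: 3·411.0 = 1233.0 Hz.
f_beat = |1241.5 − 1233.0| = 8.5 Hz.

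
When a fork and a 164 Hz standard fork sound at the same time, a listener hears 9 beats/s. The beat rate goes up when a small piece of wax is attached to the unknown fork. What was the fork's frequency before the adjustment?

155 Hz

|f − 164| = 9, so the fork was at either 155 Hz or 173 Hz.
Loading a fork with wax lowers its frequency; the adjustment lowers the fork's frequency.
The beat rate rose, so the adjustment moved the fork further from 164 Hz — it was already below the reference.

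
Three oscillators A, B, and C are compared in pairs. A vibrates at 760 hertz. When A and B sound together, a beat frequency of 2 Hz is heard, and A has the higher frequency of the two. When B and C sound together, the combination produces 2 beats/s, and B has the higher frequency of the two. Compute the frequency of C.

B is below A, so f_B = 760 − 2 = 758 Hz.
C is below B, so f_C = 758 − 2 = 756 Hz.

756 Hz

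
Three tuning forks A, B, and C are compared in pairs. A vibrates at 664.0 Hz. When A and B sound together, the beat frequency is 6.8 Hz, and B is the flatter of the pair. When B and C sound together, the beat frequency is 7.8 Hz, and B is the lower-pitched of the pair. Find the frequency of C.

665 Hz

B is below A, so f_B = 664.0 − 6.8 = 657.2 Hz.
C is above B, so f_C = 657.2 + 7.8 = 665 Hz.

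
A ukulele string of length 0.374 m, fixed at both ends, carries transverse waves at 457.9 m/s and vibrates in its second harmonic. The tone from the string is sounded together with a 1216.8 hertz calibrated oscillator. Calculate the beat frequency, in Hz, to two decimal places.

7.53 Hz

For a string fixed at both ends, f_n = n·v/(2L) = 2·457.9/(2·0.374) = 1224.3316 Hz.
f_beat = |1224.3316 − 1216.8| = 7.53 Hz.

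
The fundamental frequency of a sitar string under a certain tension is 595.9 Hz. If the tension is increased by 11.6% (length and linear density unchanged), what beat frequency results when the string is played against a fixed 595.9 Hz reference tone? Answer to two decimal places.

33.61 Hz

For a string, f ∝ √T, so the new frequency is 595.9·√1.116 = 629.5141 Hz.
f_beat = |629.5141 − 595.9| = 33.61 Hz.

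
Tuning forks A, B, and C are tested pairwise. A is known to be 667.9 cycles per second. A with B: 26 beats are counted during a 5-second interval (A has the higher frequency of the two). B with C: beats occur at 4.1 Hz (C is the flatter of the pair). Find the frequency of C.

658.6 Hz

A–B: Beat frequency = 26/5 = 5.2 Hz.
B is below A, so f_B = 667.9 − 5.2 = 662.7 Hz.
C is below B, so f_C = 662.7 − 4.1 = 658.6 Hz.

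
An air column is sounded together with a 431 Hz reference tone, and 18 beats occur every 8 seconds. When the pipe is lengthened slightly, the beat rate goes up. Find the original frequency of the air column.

428.75 Hz

Beat frequency = 18/8 = 2.25 Hz.
|f − 431| = 2.25, so the air column was at either 428.75 Hz or 433.25 Hz.
A longer pipe has a lower fundamental; the adjustment lowers the air column's frequency.
The beat rate rose, so the adjustment moved the air column further from 431 Hz — it was already below the reference.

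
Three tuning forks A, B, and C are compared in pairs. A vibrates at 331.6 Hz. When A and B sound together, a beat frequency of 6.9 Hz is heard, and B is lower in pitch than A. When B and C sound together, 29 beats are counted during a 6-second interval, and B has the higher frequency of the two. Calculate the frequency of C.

319.8667 Hz

B is below A, so f_B = 331.6 − 6.9 = 324.7 Hz.
B–C: Beat frequency = 29/6 = 4.8333 Hz.
C is below B, so f_C = 324.7 − 4.8333 = 319.8667 Hz.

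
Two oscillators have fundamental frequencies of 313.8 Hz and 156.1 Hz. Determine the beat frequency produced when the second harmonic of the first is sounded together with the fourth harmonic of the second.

Second harmonic of the first: 2·313.8 = 627.6 Hz.
Fourth harmonic of the second: 4·156.1 = 624.4 Hz.
f_beat = |627.6 − 624.4| = 3.2 Hz.

3.2 Hz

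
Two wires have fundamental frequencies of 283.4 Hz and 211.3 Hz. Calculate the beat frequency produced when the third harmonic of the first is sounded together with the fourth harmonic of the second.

Third harmonic of the first: 3·283.4 = 850.2 Hz.
Fourth harmonic of the second: 4·211.3 = 845.2 Hz.
f_beat = |850.2 − 845.2| = 5.0 Hz.

5.0 Hz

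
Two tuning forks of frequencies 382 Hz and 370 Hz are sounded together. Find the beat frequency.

12 Hz

f_beat = |f₁ − f₂|.
|382 − 370| = 12 Hz.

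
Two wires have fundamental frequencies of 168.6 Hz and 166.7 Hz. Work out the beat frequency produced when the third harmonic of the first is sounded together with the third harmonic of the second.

Third harmonic of the first: 3·168.6 = 505.8 Hz.
Third harmonic of the second: 3·166.7 = 500.1 Hz.
f_beat = |505.8 − 500.1| = 5.7 Hz.

5.7 Hz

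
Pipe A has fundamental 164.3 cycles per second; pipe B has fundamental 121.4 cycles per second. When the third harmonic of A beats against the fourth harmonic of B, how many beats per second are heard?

7.3 Hz

Third harmonic of the first: 3·164.3 = 492.9 Hz.
Fourth harmonic of the second: 4·121.4 = 485.6 Hz.
f_beat = |492.9 − 485.6| = 7.3 Hz.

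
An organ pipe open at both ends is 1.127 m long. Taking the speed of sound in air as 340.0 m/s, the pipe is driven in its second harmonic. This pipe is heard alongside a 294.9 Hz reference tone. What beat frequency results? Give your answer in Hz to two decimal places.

Open pipe: f_n = n·v/(2L) = 2·340.0/(2·1.127) = 301.6859 Hz.
f_beat = |301.6859 − 294.9| = 6.79 Hz.

6.79 Hz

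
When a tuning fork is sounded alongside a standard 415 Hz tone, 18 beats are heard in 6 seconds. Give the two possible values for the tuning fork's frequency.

412 Hz or 418 Hz

Beat frequency = 18/6 = 3 Hz.
|f − 415| = 3, so f = 415 ± 3.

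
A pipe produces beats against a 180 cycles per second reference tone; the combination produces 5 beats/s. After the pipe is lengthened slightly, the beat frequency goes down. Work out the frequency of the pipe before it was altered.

185 Hz

|f − 180| = 5, so the pipe was at either 175 Hz or 185 Hz.
A longer pipe has a lower fundamental; the adjustment lowers the pipe's frequency.
The beat rate fell, so the adjustment moved the pipe toward 180 Hz — it must have started above the reference.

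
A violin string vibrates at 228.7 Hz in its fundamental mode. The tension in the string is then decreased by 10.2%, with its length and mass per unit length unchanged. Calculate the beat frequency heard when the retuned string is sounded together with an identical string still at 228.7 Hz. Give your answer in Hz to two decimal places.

For a string, f ∝ √T, so the new frequency is 228.7·√0.898 = 216.7227 Hz.
f_beat = |216.7227 − 228.7| = 11.98 Hz.

11.98 Hz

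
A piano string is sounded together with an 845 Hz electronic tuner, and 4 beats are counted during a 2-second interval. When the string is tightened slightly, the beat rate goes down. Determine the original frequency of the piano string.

843 Hz

Beat frequency = 4/2 = 2 Hz.
|f − 845| = 2, so the piano string was at either 843 Hz or 847 Hz.
Increasing tension raises a string's frequency; the adjustment raises the piano string's frequency.
The beat rate fell, so the adjustment moved the piano string toward 845 Hz — it must have started below the reference.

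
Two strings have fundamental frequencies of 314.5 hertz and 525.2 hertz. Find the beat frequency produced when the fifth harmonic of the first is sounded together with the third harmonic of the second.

Fifth harmonic of the first: 5·314.5 = 1572.5 Hz.
Third harmonic of the second: 3·525.2 = 1575.6 Hz.
f_beat = |1572.5 − 1575.6| = 3.1 Hz.

3.1 Hz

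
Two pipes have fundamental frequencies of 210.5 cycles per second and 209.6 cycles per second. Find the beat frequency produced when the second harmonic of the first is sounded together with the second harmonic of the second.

Second harmonic of the first: 2·210.5 = 421.0 Hz.
Second harmonic of the second: 2·209.6 = 419.2 Hz.
f_beat = |421.0 − 419.2| = 1.8 Hz.

1.8 Hz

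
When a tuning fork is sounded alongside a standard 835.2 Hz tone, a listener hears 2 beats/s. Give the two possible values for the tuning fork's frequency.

|f − 835.2| = 2, so f = 835.2 ± 2.

833.2 Hz or 837.2 Hz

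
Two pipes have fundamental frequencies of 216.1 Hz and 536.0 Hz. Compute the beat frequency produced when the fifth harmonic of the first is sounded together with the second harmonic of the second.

8.5 Hz

Fifth harmonic of the first: 5·216.1 = 1080.5 Hz.
Second harmonic of the second: 2·536.0 = 1072.0 Hz.
f_beat = |1080.5 − 1072.0| = 8.5 Hz.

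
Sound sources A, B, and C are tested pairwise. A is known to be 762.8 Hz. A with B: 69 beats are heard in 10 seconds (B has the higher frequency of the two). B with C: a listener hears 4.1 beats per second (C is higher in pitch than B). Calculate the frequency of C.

773.8 Hz

A–B: Beat frequency = 69/10 = 6.9 Hz.
B is above A, so f_B = 762.8 + 6.9 = 769.7 Hz.
C is above B, so f_C = 769.7 + 4.1 = 773.8 Hz.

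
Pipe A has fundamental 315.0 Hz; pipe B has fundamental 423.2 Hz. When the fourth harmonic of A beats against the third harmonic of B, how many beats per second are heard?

9.6 Hz

Fourth harmonic of the first: 4·315.0 = 1260.0 Hz.
Third harmonic of the second: 3·423.2 = 1269.6 Hz.
f_beat = |1260.0 − 1269.6| = 9.6 Hz.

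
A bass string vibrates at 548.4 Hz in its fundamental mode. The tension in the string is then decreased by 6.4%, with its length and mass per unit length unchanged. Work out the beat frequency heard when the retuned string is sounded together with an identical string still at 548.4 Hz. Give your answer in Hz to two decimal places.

17.84 Hz

For a string, f ∝ √T, so the new frequency is 548.4·√0.936 = 530.5611 Hz.
f_beat = |530.5611 − 548.4| = 17.84 Hz.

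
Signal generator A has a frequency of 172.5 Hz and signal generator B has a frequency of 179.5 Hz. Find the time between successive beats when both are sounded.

0.143 s

f_beat = |172.5 − 179.5| = 7 Hz.
Beat period T = 1 / f_beat = 1 / 7 s.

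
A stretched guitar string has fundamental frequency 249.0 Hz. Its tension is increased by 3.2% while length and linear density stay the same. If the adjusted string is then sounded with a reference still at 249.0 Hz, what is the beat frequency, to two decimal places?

3.95 Hz

For a string, f ∝ √T, so the new frequency is 249.0·√1.032 = 252.9526 Hz.
f_beat = |252.9526 − 249.0| = 3.95 Hz.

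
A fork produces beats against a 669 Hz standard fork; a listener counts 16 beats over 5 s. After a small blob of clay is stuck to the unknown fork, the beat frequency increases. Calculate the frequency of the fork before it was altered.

665.8 Hz

Beat frequency = 16/5 = 3.2 Hz.
|f − 669| = 3.2, so the fork was at either 665.8 Hz or 672.2 Hz.
Adding mass to a fork lowers its frequency; the adjustment lowers the fork's frequency.
The beat rate rose, so the adjustment moved the fork further from 669 Hz — it was already below the reference.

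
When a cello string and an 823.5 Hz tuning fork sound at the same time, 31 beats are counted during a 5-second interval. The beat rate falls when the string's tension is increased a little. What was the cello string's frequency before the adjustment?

Beat frequency = 31/5 = 6.2 Hz.
|f − 823.5| = 6.2, so the cello string was at either 817.3 Hz or 829.7 Hz.
Higher tension means higher frequency; the adjustment raises the cello string's frequency.
The beat rate fell, so the adjustment moved the cello string toward 823.5 Hz — it must have started below the reference.

817.3 Hz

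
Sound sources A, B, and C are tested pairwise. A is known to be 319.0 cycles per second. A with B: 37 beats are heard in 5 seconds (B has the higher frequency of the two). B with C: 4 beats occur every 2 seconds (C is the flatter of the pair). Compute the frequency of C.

324.4 Hz

A–B: Beat frequency = 37/5 = 7.4 Hz.
B is above A, so f_B = 319.0 + 7.4 = 326.4 Hz.
B–C: Beat frequency = 4/2 = 2 Hz.
C is below B, so f_C = 326.4 − 2 = 324.4 Hz.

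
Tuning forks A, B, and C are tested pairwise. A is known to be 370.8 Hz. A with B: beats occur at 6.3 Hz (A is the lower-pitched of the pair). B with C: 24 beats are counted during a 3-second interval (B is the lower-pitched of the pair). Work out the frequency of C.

385.1 Hz

B is above A, so f_B = 370.8 + 6.3 = 377.1 Hz.
B–C: Beat frequency = 24/3 = 8 Hz.
C is above B, so f_C = 377.1 + 8 = 385.1 Hz.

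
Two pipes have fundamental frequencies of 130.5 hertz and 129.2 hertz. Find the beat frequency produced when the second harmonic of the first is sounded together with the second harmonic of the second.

2.6 Hz

Second harmonic of the first: 2·130.5 = 261.0 Hz.
Second harmonic of the second: 2·129.2 = 258.4 Hz.
f_beat = |261.0 − 258.4| = 2.6 Hz.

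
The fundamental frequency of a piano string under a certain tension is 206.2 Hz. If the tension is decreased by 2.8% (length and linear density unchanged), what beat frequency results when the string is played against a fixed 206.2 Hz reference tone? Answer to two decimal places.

2.91 Hz

For a string, f ∝ √T, so the new frequency is 206.2·√0.972 = 203.2927 Hz.
f_beat = |203.2927 − 206.2| = 2.91 Hz.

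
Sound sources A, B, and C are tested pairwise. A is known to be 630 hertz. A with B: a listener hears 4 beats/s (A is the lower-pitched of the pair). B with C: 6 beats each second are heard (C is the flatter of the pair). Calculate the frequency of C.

B is above A, so f_B = 630 + 4 = 634 Hz.
C is below B, so f_C = 634 − 6 = 628 Hz.

628 Hz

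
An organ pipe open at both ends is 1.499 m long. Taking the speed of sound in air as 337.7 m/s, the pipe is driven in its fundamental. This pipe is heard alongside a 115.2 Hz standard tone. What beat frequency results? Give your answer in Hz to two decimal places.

Open pipe: f_n = n·v/(2L) = 1·337.7/(2·1.499) = 112.6418 Hz.
f_beat = |112.6418 − 115.2| = 2.56 Hz.

2.56 Hz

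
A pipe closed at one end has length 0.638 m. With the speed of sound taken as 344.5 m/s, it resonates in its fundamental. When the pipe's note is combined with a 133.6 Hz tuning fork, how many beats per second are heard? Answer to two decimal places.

Closed pipe (odd harmonics): f_n = n·v/(4L) = 1·344.5/(4·0.638) = 134.9922 Hz.
f_beat = |134.9922 − 133.6| = 1.39 Hz.

1.39 Hz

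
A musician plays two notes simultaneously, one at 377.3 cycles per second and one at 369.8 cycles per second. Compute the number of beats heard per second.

7.5 Hz

f_beat = |f₁ − f₂|.
|377.3 − 369.8| = 7.5 Hz.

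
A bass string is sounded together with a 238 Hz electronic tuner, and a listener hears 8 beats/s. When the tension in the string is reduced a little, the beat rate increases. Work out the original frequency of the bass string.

230 Hz

|f − 238| = 8, so the bass string was at either 230 Hz or 246 Hz.
Lower tension means lower frequency; the adjustment lowers the bass string's frequency.
The beat rate rose, so the adjustment moved the bass string further from 238 Hz — it was already below the reference.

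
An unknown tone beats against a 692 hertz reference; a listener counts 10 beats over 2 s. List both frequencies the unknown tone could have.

687 Hz or 697 Hz

Beat frequency = 10/2 = 5 Hz.
|f − 692| = 5, so f = 692 ± 5.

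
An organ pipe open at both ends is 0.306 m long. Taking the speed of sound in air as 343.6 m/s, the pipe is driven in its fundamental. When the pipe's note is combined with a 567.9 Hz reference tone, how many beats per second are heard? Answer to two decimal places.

Open pipe: f_n = n·v/(2L) = 1·343.6/(2·0.306) = 561.4379 Hz.
f_beat = |561.4379 − 567.9| = 6.46 Hz.

6.46 Hz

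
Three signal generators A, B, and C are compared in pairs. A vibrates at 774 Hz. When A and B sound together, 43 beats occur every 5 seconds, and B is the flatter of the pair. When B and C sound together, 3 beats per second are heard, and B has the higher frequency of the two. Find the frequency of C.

762.4 Hz

A–B: Beat frequency = 43/5 = 8.6 Hz.
B is below A, so f_B = 774 − 8.6 = 765.4 Hz.
C is below B, so f_C = 765.4 − 3 = 762.4 Hz.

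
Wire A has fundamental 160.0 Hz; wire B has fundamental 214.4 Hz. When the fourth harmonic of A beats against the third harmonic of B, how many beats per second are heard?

Fourth harmonic of the first: 4·160.0 = 640.0 Hz.
Third harmonic of the second: 3·214.4 = 643.2 Hz.
f_beat = |640.0 − 643.2| = 3.2 Hz.

3.2 Hz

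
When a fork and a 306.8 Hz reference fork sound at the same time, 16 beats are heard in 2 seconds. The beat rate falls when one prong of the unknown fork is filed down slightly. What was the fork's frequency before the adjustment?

Beat frequency = 16/2 = 8 Hz.
|f − 306.8| = 8, so the fork was at either 298.8 Hz or 314.8 Hz.
Filing a prong removes mass and raises the fork's frequency; the adjustment raises the fork's frequency.
The beat rate fell, so the adjustment moved the fork toward 306.8 Hz — it must have started below the reference.

298.8 Hz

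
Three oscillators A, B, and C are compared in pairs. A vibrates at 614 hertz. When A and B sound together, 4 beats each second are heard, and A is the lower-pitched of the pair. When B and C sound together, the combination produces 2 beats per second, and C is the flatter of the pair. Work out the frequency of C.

B is above A, so f_B = 614 + 4 = 618 Hz.
C is below B, so f_C = 618 − 2 = 616 Hz.

616 Hz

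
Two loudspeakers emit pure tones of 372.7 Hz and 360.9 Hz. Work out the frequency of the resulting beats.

11.8 Hz

f_beat = |f₁ − f₂|.
|372.7 − 360.9| = 11.8 Hz.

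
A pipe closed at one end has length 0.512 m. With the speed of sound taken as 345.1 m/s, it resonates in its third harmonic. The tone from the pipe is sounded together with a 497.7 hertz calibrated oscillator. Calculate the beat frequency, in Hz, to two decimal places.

Closed pipe (odd harmonics): f_n = n·v/(4L) = 3·345.1/(4·0.512) = 505.5176 Hz.
f_beat = |505.5176 − 497.7| = 7.82 Hz.

7.82 Hz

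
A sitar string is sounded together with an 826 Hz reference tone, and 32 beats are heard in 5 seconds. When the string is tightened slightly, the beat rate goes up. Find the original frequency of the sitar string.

Beat frequency = 32/5 = 6.4 Hz.
|f − 826| = 6.4, so the sitar string was at either 819.6 Hz or 832.4 Hz.
Increasing tension raises a string's frequency; the adjustment raises the sitar string's frequency.
The beat rate rose, so the adjustment moved the sitar string further from 826 Hz — it was already above the reference.

832.4 Hz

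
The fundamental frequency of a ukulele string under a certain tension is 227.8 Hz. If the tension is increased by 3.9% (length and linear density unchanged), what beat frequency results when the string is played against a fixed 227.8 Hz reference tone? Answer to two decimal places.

For a string, f ∝ √T, so the new frequency is 227.8·√1.039 = 232.1996 Hz.
f_beat = |232.1996 − 227.8| = 4.40 Hz.

4.40 Hz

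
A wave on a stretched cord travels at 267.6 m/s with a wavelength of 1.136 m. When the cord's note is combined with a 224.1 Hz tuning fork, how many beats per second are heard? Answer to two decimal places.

11.46 Hz

Source frequency f = v/λ = 267.6/1.136 = 235.5634 Hz.
f_beat = |235.5634 − 224.1| = 11.46 Hz.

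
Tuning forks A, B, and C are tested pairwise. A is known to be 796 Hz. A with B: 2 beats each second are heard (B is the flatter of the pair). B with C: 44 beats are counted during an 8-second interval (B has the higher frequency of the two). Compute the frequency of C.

B is below A, so f_B = 796 − 2 = 794 Hz.
B–C: Beat frequency = 44/8 = 5.5 Hz.
C is below B, so f_C = 794 − 5.5 = 788.5 Hz.

788.5 Hz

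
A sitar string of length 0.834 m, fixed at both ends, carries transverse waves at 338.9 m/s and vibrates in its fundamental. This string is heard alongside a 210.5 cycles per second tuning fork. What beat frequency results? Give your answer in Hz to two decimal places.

7.32 Hz

For a string fixed at both ends, f_n = n·v/(2L) = 1·338.9/(2·0.834) = 203.1775 Hz.
f_beat = |203.1775 − 210.5| = 7.32 Hz.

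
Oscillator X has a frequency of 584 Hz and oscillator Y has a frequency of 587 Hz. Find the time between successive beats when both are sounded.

0.333 s

f_beat = |584 − 587| = 3 Hz.
Beat period T = 1 / f_beat = 1 / 3 s.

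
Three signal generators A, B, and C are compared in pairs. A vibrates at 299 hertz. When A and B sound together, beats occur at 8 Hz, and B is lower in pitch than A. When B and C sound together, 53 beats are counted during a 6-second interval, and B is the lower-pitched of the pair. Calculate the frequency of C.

B is below A, so f_B = 299 − 8 = 291 Hz.
B–C: Beat frequency = 53/6 = 8.8333 Hz.
C is above B, so f_C = 291 + 8.8333 = 299.8333 Hz.

299.8333 Hz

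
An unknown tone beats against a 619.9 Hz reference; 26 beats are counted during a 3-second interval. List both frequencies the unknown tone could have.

611.2333 Hz or 628.5667 Hz

Beat frequency = 26/3 = 8.6667 Hz.
|f − 619.9| = 8.6667, so f = 619.9 ± 8.6667.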